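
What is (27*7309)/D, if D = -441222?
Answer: -65781/147074 ≈ -0.44726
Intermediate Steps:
(27*7309)/D = (27*7309)/(-441222) = 197343*(-1/441222) = -65781/147074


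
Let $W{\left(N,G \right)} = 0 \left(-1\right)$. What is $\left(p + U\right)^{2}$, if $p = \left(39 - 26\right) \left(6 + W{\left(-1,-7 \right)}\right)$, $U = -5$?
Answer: $5329$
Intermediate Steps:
$W{\left(N,G \right)} = 0$
$p = 78$ ($p = \left(39 - 26\right) \left(6 + 0\right) = 13 \cdot 6 = 78$)
$\left(p + U\right)^{2} = \left(78 - 5\right)^{2} = 73^{2} = 5329$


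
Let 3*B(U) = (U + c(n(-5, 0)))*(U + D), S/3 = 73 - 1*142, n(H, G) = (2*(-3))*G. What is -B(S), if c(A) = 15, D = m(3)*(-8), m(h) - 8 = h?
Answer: -18880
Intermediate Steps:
m(h) = 8 + h
n(H, G) = -6*G
D = -88 (D = (8 + 3)*(-8) = 11*(-8) = -88)
S = -207 (S = 3*(73 - 1*142) = 3*(73 - 142) = 3*(-69) = -207)
B(U) = (-88 + U)*(15 + U)/3 (B(U) = ((U + 15)*(U - 88))/3 = ((15 + U)*(-88 + U))/3 = ((-88 + U)*(15 + U))/3 = (-88 + U)*(15 + U)/3)
-B(S) = -(-440 - 73/3*(-207) + (⅓)*(-207)²) = -(-440 + 5037 + (⅓)*42849) = -(-440 + 5037 + 14283) = -1*18880 = -18880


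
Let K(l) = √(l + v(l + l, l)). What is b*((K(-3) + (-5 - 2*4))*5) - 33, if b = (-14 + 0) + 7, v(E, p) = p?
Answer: 422 - 35*I*√6 ≈ 422.0 - 85.732*I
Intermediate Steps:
K(l) = √2*√l (K(l) = √(l + l) = √(2*l) = √2*√l)
b = -7 (b = -14 + 7 = -7)
b*((K(-3) + (-5 - 2*4))*5) - 33 = -7*(√2*√(-3) + (-5 - 2*4))*5 - 33 = -7*(√2*(I*√3) + (-5 - 8))*5 - 33 = -7*(I*√6 - 13)*5 - 33 = -7*(-13 + I*√6)*5 - 33 = -7*(-65 + 5*I*√6) - 33 = (455 - 35*I*√6) - 33 = 422 - 35*I*√6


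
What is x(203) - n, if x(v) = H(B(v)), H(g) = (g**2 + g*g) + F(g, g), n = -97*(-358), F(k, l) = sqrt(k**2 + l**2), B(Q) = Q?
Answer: 47692 + 203*sqrt(2) ≈ 47979.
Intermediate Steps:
n = 34726
H(g) = 2*g**2 + sqrt(2)*sqrt(g**2) (H(g) = (g**2 + g*g) + sqrt(g**2 + g**2) = (g**2 + g**2) + sqrt(2*g**2) = 2*g**2 + sqrt(2)*sqrt(g**2))
x(v) = 2*v**2 + sqrt(2)*sqrt(v**2)
x(203) - n = (2*203**2 + sqrt(2)*sqrt(203**2)) - 1*34726 = (2*41209 + sqrt(2)*sqrt(41209)) - 34726 = (82418 + sqrt(2)*203) - 34726 = (82418 + 203*sqrt(2)) - 34726 = 47692 + 203*sqrt(2)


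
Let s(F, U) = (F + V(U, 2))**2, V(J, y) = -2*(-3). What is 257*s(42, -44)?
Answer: 592128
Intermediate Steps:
V(J, y) = 6
s(F, U) = (6 + F)**2 (s(F, U) = (F + 6)**2 = (6 + F)**2)
257*s(42, -44) = 257*(6 + 42)**2 = 257*48**2 = 257*2304 = 592128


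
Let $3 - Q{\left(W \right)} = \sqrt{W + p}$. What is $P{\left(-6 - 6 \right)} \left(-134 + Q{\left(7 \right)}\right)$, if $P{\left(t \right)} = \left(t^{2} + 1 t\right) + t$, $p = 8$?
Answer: $-15720 - 120 \sqrt{15} \approx -16185.0$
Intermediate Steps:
$P{\left(t \right)} = t^{2} + 2 t$ ($P{\left(t \right)} = \left(t^{2} + t\right) + t = \left(t + t^{2}\right) + t = t^{2} + 2 t$)
$Q{\left(W \right)} = 3 - \sqrt{8 + W}$ ($Q{\left(W \right)} = 3 - \sqrt{W + 8} = 3 - \sqrt{8 + W}$)
$P{\left(-6 - 6 \right)} \left(-134 + Q{\left(7 \right)}\right) = \left(-6 - 6\right) \left(2 - 12\right) \left(-134 + \left(3 - \sqrt{8 + 7}\right)\right) = \left(-6 - 6\right) \left(2 - 12\right) \left(-134 + \left(3 - \sqrt{15}\right)\right) = - 12 \left(2 - 12\right) \left(-131 - \sqrt{15}\right) = \left(-12\right) \left(-10\right) \left(-131 - \sqrt{15}\right) = 120 \left(-131 - \sqrt{15}\right) = -15720 - 120 \sqrt{15}$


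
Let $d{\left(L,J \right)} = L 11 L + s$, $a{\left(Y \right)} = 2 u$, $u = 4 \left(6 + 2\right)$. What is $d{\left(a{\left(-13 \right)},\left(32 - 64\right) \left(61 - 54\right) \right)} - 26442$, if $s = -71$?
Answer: $18543$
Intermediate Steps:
$u = 32$ ($u = 4 \cdot 8 = 32$)
$a{\left(Y \right)} = 64$ ($a{\left(Y \right)} = 2 \cdot 32 = 64$)
$d{\left(L,J \right)} = -71 + 11 L^{2}$ ($d{\left(L,J \right)} = L 11 L - 71 = 11 L L - 71 = 11 L^{2} - 71 = -71 + 11 L^{2}$)
$d{\left(a{\left(-13 \right)},\left(32 - 64\right) \left(61 - 54\right) \right)} - 26442 = \left(-71 + 11 \cdot 64^{2}\right) - 26442 = \left(-71 + 11 \cdot 4096\right) - 26442 = \left(-71 + 45056\right) - 26442 = 44985 - 26442 = 18543$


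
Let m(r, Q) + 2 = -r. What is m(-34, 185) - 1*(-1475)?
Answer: 1507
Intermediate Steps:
m(r, Q) = -2 - r
m(-34, 185) - 1*(-1475) = (-2 - 1*(-34)) - 1*(-1475) = (-2 + 34) + 1475 = 32 + 1475 = 1507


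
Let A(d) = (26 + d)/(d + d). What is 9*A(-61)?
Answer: 315/122 ≈ 2.5820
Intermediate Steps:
A(d) = (26 + d)/(2*d) (A(d) = (26 + d)/((2*d)) = (26 + d)*(1/(2*d)) = (26 + d)/(2*d))
9*A(-61) = 9*((1/2)*(26 - 61)/(-61)) = 9*((1/2)*(-1/61)*(-35)) = 9*(35/122) = 315/122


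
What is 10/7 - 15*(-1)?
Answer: 115/7 ≈ 16.429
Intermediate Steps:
10/7 - 15*(-1) = 10*(⅐) + 15 = 10/7 + 15 = 115/7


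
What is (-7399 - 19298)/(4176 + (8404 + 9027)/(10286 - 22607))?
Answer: -29903067/4675915 ≈ -6.3951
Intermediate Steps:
(-7399 - 19298)/(4176 + (8404 + 9027)/(10286 - 22607)) = -26697/(4176 + 17431/(-12321)) = -26697/(4176 + 17431*(-1/12321)) = -26697/(4176 - 17431/12321) = -26697/51435065/12321 = -26697*12321/51435065 = -29903067/4675915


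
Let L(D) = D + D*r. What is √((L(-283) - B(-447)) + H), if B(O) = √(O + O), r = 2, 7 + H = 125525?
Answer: √(124669 - I*√894) ≈ 353.08 - 0.042*I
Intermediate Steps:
H = 125518 (H = -7 + 125525 = 125518)
L(D) = 3*D (L(D) = D + D*2 = D + 2*D = 3*D)
B(O) = √2*√O (B(O) = √(2*O) = √2*√O)
√((L(-283) - B(-447)) + H) = √((3*(-283) - √2*√(-447)) + 125518) = √((-849 - √2*I*√447) + 125518) = √((-849 - I*√894) + 125518) = √(124669 - I*√894)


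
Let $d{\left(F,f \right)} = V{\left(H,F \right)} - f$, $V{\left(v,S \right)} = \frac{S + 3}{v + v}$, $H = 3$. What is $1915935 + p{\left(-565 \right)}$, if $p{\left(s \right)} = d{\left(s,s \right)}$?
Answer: $\frac{5749219}{3} \approx 1.9164 \cdot 10^{6}$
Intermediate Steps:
$V{\left(v,S \right)} = \frac{3 + S}{2 v}$
$d{\left(F,f \right)} = \frac{1}{2} - f + \frac{F}{6}$ ($d{\left(F,f \right)} = \frac{3 + F}{2 \cdot 3} - f = \frac{1}{2} \cdot \frac{1}{3} \left(3 + F\right) - f = \left(\frac{1}{2} + \frac{F}{6}\right) - f = \frac{1}{2} - f + \frac{F}{6}$)
$p{\left(s \right)} = \frac{1}{2} - \frac{5 s}{6}$ ($p{\left(s \right)} = \frac{1}{2} - s + \frac{s}{6} = \frac{1}{2} - \frac{5 s}{6}$)
$1915935 + p{\left(-565 \right)} = 1915935 + \left(\frac{1}{2} - - \frac{2825}{6}\right) = 1915935 + \left(\frac{1}{2} + \frac{2825}{6}\right) = 1915935 + \frac{1414}{3} = \frac{5749219}{3}$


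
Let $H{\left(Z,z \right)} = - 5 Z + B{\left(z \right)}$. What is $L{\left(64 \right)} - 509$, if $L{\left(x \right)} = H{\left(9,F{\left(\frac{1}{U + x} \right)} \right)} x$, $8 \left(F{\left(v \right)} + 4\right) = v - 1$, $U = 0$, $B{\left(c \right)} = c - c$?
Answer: $-3389$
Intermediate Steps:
$B{\left(c \right)} = 0$
$F{\left(v \right)} = - \frac{33}{8} + \frac{v}{8}$ ($F{\left(v \right)} = -4 + \frac{v - 1}{8} = -4 + \frac{-1 + v}{8} = -4 + \left(- \frac{1}{8} + \frac{v}{8}\right) = - \frac{33}{8} + \frac{v}{8}$)
$H{\left(Z,z \right)} = - 5 Z$ ($H{\left(Z,z \right)} = - 5 Z + 0 = - 5 Z$)
$L{\left(x \right)} = - 45 x$ ($L{\left(x \right)} = \left(-5\right) 9 x = - 45 x$)
$L{\left(64 \right)} - 509 = \left(-45\right) 64 - 509 = -2880 - 509 = -3389$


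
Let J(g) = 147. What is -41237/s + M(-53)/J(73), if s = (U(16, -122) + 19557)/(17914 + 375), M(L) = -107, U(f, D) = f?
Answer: -110867067782/2877231 ≈ -38533.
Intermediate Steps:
s = 19573/18289 (s = (16 + 19557)/(17914 + 375) = 19573/18289 ≈ 1.0702)
-41237/s + M(-53)/J(73) = -41237/19573/18289 - 107/147 = -41237*18289/19573 - 107*1/147 = -754183493/19573 - 107/147 = -110867067782/2877231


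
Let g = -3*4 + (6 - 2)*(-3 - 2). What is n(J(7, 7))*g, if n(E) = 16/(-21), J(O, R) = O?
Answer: 512/21 ≈ 24.381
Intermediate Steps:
n(E) = -16/21 (n(E) = 16*(-1/21) = -16/21)
g = -32 (g = -12 + 4*(-5) = -12 - 20 = -32)
n(J(7, 7))*g = -16/21*(-32) = 512/21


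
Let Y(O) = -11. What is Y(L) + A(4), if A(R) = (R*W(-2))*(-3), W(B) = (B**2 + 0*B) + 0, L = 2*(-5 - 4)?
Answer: -59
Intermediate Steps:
L = -18 (L = 2*(-9) = -18)
W(B) = B**2 (W(B) = (B**2 + 0) + 0 = B**2 + 0 = B**2)
A(R) = -12*R (A(R) = (R*(-2)**2)*(-3) = (R*4)*(-3) = (4*R)*(-3) = -12*R)
Y(L) + A(4) = -11 - 12*4 = -11 - 48 = -59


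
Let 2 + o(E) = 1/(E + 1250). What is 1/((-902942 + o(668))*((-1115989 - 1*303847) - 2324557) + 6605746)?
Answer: 1918/6484726922235091 ≈ 2.9577e-13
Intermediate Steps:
o(E) = -2 + 1/(1250 + E) (o(E) = -2 + 1/(E + 1250) = -2 + 1/(1250 + E))
1/((-902942 + o(668))*((-1115989 - 1*303847) - 2324557) + 6605746) = 1/((-902942 + (-2499 - 2*668)/(1250 + 668))*((-1115989 - 1*303847) - 2324557) + 6605746) = 1/((-902942 + (-2499 - 1336)/1918)*((-1115989 - 303847) - 2324557) + 6605746) = 1/((-902942 + (1/1918)*(-3835))*(-1419836 - 2324557) + 6605746) = 1/((-902942 - 3835/1918)*(-3744393) + 6605746) = 1/(-1731846591/1918*(-3744393) + 6605746) = 1/(6484714252414263/1918 + 6605746) = 1/(6484726922235091/1918) = 1918/6484726922235091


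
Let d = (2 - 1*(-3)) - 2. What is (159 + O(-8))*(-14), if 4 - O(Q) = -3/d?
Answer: -2296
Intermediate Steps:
d = 3 (d = (2 + 3) - 2 = 5 - 2 = 3)
O(Q) = 5 (O(Q) = 4 - (-3)/3 = 4 - 1*(-1) = 4 + 1 = 5)
(159 + O(-8))*(-14) = (159 + 5)*(-14) = 164*(-14) = -2296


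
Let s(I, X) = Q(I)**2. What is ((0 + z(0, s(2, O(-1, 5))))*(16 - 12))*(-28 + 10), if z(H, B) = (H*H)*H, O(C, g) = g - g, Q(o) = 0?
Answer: 0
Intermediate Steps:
O(C, g) = 0
s(I, X) = 0 (s(I, X) = 0**2 = 0)
z(H, B) = H**3 (z(H, B) = H**2*H = H**3)
((0 + z(0, s(2, O(-1, 5))))*(16 - 12))*(-28 + 10) = ((0 + 0**3)*(16 - 12))*(-28 + 10) = ((0 + 0)*4)*(-18) = (0*4)*(-18) = 0*(-18) = 0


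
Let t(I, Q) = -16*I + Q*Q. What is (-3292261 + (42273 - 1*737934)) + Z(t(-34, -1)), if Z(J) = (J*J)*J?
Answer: 157890703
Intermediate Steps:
t(I, Q) = Q**2 - 16*I (t(I, Q) = -16*I + Q**2 = Q**2 - 16*I)
Z(J) = J**3 (Z(J) = J**2*J = J**3)
(-3292261 + (42273 - 1*737934)) + Z(t(-34, -1)) = (-3292261 + (42273 - 1*737934)) + ((-1)**2 - 16*(-34))**3 = (-3292261 + (42273 - 737934)) + (1 + 544)**3 = (-3292261 - 695661) + 545**3 = -3987922 + 161878625 = 157890703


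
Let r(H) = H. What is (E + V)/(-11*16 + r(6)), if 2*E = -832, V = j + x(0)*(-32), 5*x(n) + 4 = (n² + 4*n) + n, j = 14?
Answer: 941/425 ≈ 2.2141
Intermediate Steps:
x(n) = -⅘ + n + n²/5 (x(n) = -⅘ + ((n² + 4*n) + n)/5 = -⅘ + (n² + 5*n)/5 = -⅘ + (n + n²/5) = -⅘ + n + n²/5)
V = 198/5 (V = 14 + (-⅘ + 0 + (⅕)*0²)*(-32) = 14 + (-⅘ + 0 + (⅕)*0)*(-32) = 14 + (-⅘ + 0 + 0)*(-32) = 14 - ⅘*(-32) = 14 + 128/5 = 198/5 ≈ 39.600)
E = -416 (E = (½)*(-832) = -416)
(E + V)/(-11*16 + r(6)) = (-416 + 198/5)/(-11*16 + 6) = -1882/(5*(-176 + 6)) = -1882/5/(-170) = -1882/5*(-1/170) = 941/425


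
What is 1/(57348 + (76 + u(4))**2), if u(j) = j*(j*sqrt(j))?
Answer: 1/69012 ≈ 1.4490e-5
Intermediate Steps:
u(j) = j**(5/2) (u(j) = j*j**(3/2) = j**(5/2))
1/(57348 + (76 + u(4))**2) = 1/(57348 + (76 + 4**(5/2))**2) = 1/(57348 + (76 + 32)**2) = 1/(57348 + 108**2) = 1/(57348 + 11664) = 1/69012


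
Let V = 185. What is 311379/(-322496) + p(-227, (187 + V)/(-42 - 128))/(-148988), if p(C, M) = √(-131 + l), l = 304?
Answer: -311379/322496 - √173/148988 ≈ -0.96562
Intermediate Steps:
p(C, M) = √173 (p(C, M) = √(-131 + 304) = √173)
311379/(-322496) + p(-227, (187 + V)/(-42 - 128))/(-148988) = 311379/(-322496) + √173/(-148988) = 311379*(-1/322496) + √173*(-1/148988) = -311379/322496 - √173/148988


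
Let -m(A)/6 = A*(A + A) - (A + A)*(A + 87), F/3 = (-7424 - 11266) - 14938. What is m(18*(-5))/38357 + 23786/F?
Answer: -742244303/276400542 ≈ -2.6854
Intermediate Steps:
F = -100884 (F = 3*((-7424 - 11266) - 14938) = 3*(-18690 - 14938) = 3*(-33628) = -100884)
m(A) = -12*A**2 + 12*A*(87 + A) (m(A) = -6*(A*(A + A) - (A + A)*(A + 87)) = -6*(A*(2*A) - 2*A*(87 + A)) = -6*(2*A**2 - 2*A*(87 + A)) = -12*A**2 + 12*A*(87 + A))
m(18*(-5))/38357 + 23786/F = (1044*(18*(-5)))/38357 + 23786/(-100884) = (1044*(-90))*(1/38357) + 23786*(-1/100884) = -93960*1/38357 - 1699/7206 = -93960/38357 - 1699/7206 = -742244303/276400542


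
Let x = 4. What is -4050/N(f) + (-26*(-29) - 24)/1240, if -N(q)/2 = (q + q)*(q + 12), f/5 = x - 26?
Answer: 91249/133672 ≈ 0.68263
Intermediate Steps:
f = -110 (f = 5*(4 - 26) = 5*(-22) = -110)
N(q) = -4*q*(12 + q) (N(q) = -2*(q + q)*(q + 12) = -2*2*q*(12 + q) = -4*q*(12 + q))
-4050/N(f) + (-26*(-29) - 24)/1240 = -4050*1/(440*(12 - 110)) + (-26*(-29) - 24)/1240 = -4050/((-4*(-110)*(-98))) + (754 - 24)*(1/1240) = -4050/(-43120) + 730*(1/1240) = -4050*(-1/43120) + 73/124 = 405/4312 + 73/124 = 91249/133672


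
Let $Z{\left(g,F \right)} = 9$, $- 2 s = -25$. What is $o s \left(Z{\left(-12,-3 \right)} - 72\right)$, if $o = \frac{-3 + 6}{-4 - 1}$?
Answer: $\frac{945}{2} \approx 472.5$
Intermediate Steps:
$s = \frac{25}{2}$ ($s = \left(- \frac{1}{2}\right) \left(-25\right) = \frac{25}{2} \approx 12.5$)
$o = - \frac{3}{5}$ ($o = \frac{3}{-5} = 3 \left(- \frac{1}{5}\right) = - \frac{3}{5} \approx -0.6$)
$o s \left(Z{\left(-12,-3 \right)} - 72\right) = \left(- \frac{3}{5}\right) \frac{25}{2} \left(9 - 72\right) = \left(- \frac{15}{2}\right) \left(-63\right) = \frac{945}{2}$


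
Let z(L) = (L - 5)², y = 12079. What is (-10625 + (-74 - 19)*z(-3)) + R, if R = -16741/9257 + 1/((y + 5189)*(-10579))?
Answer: -28035624537194417/1691051838204 ≈ -16579.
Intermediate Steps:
z(L) = (-5 + L)²
R = -3058215286709/1691051838204 (R = -16741/9257 + 1/((12079 + 5189)*(-10579)) = -16741*1/9257 - 1/10579/17268 = -16741/9257 + (1/17268)*(-1/10579) = -16741/9257 - 1/182678172 = -3058215286709/1691051838204 ≈ -1.8085)
(-10625 + (-74 - 19)*z(-3)) + R = (-10625 + (-74 - 19)*(-5 - 3)²) - 3058215286709/1691051838204 = (-10625 - 93*(-8)²) - 3058215286709/1691051838204 = (-10625 - 93*64) - 3058215286709/1691051838204 = (-10625 - 5952) - 3058215286709/1691051838204 = -16577 - 3058215286709/1691051838204 = -28035624537194417/1691051838204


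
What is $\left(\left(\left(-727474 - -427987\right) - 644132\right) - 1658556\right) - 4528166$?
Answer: $-7130341$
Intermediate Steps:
$\left(\left(\left(-727474 - -427987\right) - 644132\right) - 1658556\right) - 4528166 = \left(\left(\left(-727474 + 427987\right) - 644132\right) - 1658556\right) - 4528166 = \left(\left(-299487 - 644132\right) - 1658556\right) - 4528166 = \left(-943619 - 1658556\right) - 4528166 = -2602175 - 4528166 = -7130341$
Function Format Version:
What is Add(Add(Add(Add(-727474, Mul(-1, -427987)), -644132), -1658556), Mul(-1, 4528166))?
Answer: -7130341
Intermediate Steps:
Add(Add(Add(Add(-727474, Mul(-1, -427987)), -644132), -1658556), Mul(-1, 4528166)) = Add(Add(Add(Add(-727474, 427987), -644132), -1658556), -4528166) = Add(Add(Add(-299487, -644132), -1658556), -4528166) = Add(Add(-943619, -1658556), -4528166) = Add(-2602175, -4528166) = -7130341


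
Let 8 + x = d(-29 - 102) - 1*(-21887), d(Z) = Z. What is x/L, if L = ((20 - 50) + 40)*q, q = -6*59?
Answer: -5437/885 ≈ -6.1435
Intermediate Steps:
q = -354
L = -3540 (L = ((20 - 50) + 40)*(-354) = (-30 + 40)*(-354) = 10*(-354) = -3540)
x = 21748 (x = -8 + ((-29 - 102) - 1*(-21887)) = -8 + (-131 + 21887) = -8 + 21756 = 21748)
x/L = 21748/(-3540) = 21748*(-1/3540) = -5437/885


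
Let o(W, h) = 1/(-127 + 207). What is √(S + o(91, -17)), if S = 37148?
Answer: √14859205/20 ≈ 192.74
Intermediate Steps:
o(W, h) = 1/80
√(S + o(91, -17)) = √(37148 + 1/80) = √(2971841/80) = √14859205/20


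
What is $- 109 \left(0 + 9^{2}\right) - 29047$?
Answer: $-37876$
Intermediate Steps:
$- 109 \left(0 + 9^{2}\right) - 29047 = - 109 \left(0 + 81\right) - 29047 = \left(-109\right) 81 - 29047 = -8829 - 29047 = -37876$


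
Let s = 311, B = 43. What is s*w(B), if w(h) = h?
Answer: 13373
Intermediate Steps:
s*w(B) = 311*43 = 13373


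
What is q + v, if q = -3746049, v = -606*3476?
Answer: -5852505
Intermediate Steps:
v = -2106456
q + v = -3746049 - 2106456 = -5852505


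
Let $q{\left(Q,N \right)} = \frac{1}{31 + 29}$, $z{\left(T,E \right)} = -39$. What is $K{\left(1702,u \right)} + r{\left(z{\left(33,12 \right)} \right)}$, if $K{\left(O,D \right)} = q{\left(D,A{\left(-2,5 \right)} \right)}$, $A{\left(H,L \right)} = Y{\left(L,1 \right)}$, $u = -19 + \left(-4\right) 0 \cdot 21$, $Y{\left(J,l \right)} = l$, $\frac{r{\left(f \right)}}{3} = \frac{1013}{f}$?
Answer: $- \frac{60767}{780} \approx -77.906$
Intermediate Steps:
$r{\left(f \right)} = \frac{3039}{f}$ ($r{\left(f \right)} = 3 \frac{1013}{f} = \frac{3039}{f}$)
$u = -19$ ($u = -19 + 0 \cdot 21 = -19 + 0 = -19$)
$A{\left(H,L \right)} = 1$
$q{\left(Q,N \right)} = \frac{1}{60}$
$K{\left(O,D \right)} = \frac{1}{60}$
$K{\left(1702,u \right)} + r{\left(z{\left(33,12 \right)} \right)} = \frac{1}{60} + \frac{3039}{-39} = \frac{1}{60} + 3039 \left(- \frac{1}{39}\right) = \frac{1}{60} - \frac{1013}{13} = - \frac{60767}{780}$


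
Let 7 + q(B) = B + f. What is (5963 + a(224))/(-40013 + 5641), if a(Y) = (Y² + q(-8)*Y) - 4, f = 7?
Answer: -54343/34372 ≈ -1.5810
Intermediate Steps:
q(B) = B (q(B) = -7 + (B + 7) = -7 + (7 + B) = B)
a(Y) = -4 + Y² - 8*Y (a(Y) = (Y² - 8*Y) - 4 = -4 + Y² - 8*Y)
(5963 + a(224))/(-40013 + 5641) = (5963 + (-4 + 224² - 8*224))/(-40013 + 5641) = (5963 + (-4 + 50176 - 1792))/(-34372) = (5963 + 48380)*(-1/34372) = 54343*(-1/34372) = -54343/34372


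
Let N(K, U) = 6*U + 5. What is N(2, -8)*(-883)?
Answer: 37969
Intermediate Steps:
N(K, U) = 5 + 6*U
N(2, -8)*(-883) = (5 + 6*(-8))*(-883) = (5 - 48)*(-883) = -43*(-883) = 37969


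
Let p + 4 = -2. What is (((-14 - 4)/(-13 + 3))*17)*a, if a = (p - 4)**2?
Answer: 3060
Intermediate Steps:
p = -6 (p = -4 - 2 = -6)
a = 100 (a = (-6 - 4)**2 = (-10)**2 = 100)
(((-14 - 4)/(-13 + 3))*17)*a = (((-14 - 4)/(-13 + 3))*17)*100 = (-18/(-10)*17)*100 = (-18*(-1/10)*17)*100 = ((9/5)*17)*100 = (153/5)*100 = 3060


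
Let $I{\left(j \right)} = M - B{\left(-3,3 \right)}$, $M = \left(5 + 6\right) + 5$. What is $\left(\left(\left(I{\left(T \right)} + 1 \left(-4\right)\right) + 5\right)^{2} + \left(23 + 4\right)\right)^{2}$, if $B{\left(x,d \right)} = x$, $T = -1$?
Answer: $182329$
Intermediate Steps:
$M = 16$ ($M = 11 + 5 = 16$)
$I{\left(j \right)} = 19$ ($I{\left(j \right)} = 16 - -3 = 16 + 3 = 19$)
$\left(\left(\left(I{\left(T \right)} + 1 \left(-4\right)\right) + 5\right)^{2} + \left(23 + 4\right)\right)^{2} = \left(\left(\left(19 + 1 \left(-4\right)\right) + 5\right)^{2} + \left(23 + 4\right)\right)^{2} = \left(\left(\left(19 - 4\right) + 5\right)^{2} + 27\right)^{2} = \left(\left(15 + 5\right)^{2} + 27\right)^{2} = \left(20^{2} + 27\right)^{2} = \left(400 + 27\right)^{2} = 427^{2} = 182329$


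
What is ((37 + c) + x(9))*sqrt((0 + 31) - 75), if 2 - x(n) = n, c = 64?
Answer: 188*I*sqrt(11) ≈ 623.53*I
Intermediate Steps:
x(n) = 2 - n
((37 + c) + x(9))*sqrt((0 + 31) - 75) = ((37 + 64) + (2 - 1*9))*sqrt((0 + 31) - 75) = (101 + (2 - 9))*sqrt(31 - 75) = (101 - 7)*sqrt(-44) = 94*(2*I*sqrt(11)) = 188*I*sqrt(11)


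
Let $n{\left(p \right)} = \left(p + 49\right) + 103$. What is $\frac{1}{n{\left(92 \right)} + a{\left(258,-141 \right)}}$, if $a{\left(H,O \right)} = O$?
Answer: $\frac{1}{103} \approx 0.0097087$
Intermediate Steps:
$n{\left(p \right)} = 152 + p$ ($n{\left(p \right)} = \left(49 + p\right) + 103 = 152 + p$)
$\frac{1}{n{\left(92 \right)} + a{\left(258,-141 \right)}} = \frac{1}{\left(152 + 92\right) - 141} = \frac{1}{244 - 141} = \frac{1}{103}$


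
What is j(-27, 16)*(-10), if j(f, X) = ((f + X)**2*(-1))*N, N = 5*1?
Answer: 6050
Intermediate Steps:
N = 5
j(f, X) = -5*(X + f)**2 (j(f, X) = ((f + X)**2*(-1))*5 = ((X + f)**2*(-1))*5 = -(X + f)**2*5 = -5*(X + f)**2)
j(-27, 16)*(-10) = -5*(16 - 27)**2*(-10) = -5*(-11)**2*(-10) = -5*121*(-10) = -605*(-10) = 6050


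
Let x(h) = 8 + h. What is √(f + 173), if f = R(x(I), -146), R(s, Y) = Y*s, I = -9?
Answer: √319 ≈ 17.861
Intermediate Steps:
f = 146 (f = -146*(8 - 9) = -146*(-1) = 146)
√(f + 173) = √(146 + 173) = √319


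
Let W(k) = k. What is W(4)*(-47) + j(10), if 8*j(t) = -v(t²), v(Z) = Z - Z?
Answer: -188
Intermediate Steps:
v(Z) = 0
j(t) = 0 (j(t) = (-1*0)/8 = (⅛)*0 = 0)
W(4)*(-47) + j(10) = 4*(-47) + 0 = -188 + 0 = -188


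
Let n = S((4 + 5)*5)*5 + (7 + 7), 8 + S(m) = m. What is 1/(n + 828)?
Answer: 1/1027 ≈ 0.00097371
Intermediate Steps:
S(m) = -8 + m
n = 199 (n = (-8 + (4 + 5)*5)*5 + (7 + 7) = (-8 + 9*5)*5 + 14 = (-8 + 45)*5 + 14 = 37*5 + 14 = 185 + 14 = 199)
1/(n + 828) = 1/(199 + 828) = 1/1027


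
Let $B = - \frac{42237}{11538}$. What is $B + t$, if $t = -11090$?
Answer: $- \frac{14222073}{1282} \approx -11094.0$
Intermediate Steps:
$B = - \frac{4693}{1282}$ ($B = \left(-42237\right) \frac{1}{11538} = - \frac{4693}{1282} \approx -3.6607$)
$B + t = - \frac{4693}{1282} - 11090 = - \frac{14222073}{1282}$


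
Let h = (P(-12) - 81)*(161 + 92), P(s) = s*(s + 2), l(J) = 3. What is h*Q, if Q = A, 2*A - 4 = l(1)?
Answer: 69069/2 ≈ 34535.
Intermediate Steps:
P(s) = s*(2 + s)
A = 7/2 (A = 2 + (1/2)*3 = 2 + 3/2 = 7/2 ≈ 3.5000)
h = 9867 (h = (-12*(2 - 12) - 81)*(161 + 92) = (-12*(-10) - 81)*253 = (120 - 81)*253 = 39*253 = 9867)
Q = 7/2 ≈ 3.5000
h*Q = 9867*(7/2) = 69069/2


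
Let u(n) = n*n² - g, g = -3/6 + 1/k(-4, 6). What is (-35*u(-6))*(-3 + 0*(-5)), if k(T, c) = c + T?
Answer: -22680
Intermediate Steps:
k(T, c) = T + c
g = 0 (g = -3/6 + 1/(-4 + 6) = -3*⅙ + 1/2 = -½ + 1*(½) = -½ + ½ = 0)
u(n) = n³ (u(n) = n*n² - 1*0 = n³ + 0 = n³)
(-35*u(-6))*(-3 + 0*(-5)) = (-35*(-6)³)*(-3 + 0*(-5)) = (-35*(-216))*(-3 + 0) = 7560*(-3) = -22680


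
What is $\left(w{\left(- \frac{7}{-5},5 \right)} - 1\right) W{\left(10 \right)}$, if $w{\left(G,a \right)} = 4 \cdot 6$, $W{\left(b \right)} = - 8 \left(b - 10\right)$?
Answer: $0$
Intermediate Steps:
$W{\left(b \right)} = 80 - 8 b$ ($W{\left(b \right)} = - 8 \left(-10 + b\right) = 80 - 8 b$)
$w{\left(G,a \right)} = 24$
$\left(w{\left(- \frac{7}{-5},5 \right)} - 1\right) W{\left(10 \right)} = \left(24 - 1\right) \left(80 - 80\right) = 23 \left(80 - 80\right) = 23 \cdot 0 = 0$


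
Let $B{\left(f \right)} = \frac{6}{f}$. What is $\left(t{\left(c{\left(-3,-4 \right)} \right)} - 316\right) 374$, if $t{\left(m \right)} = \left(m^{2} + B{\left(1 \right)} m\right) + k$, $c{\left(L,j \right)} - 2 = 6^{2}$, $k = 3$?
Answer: $508266$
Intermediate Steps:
$c{\left(L,j \right)} = 38$ ($c{\left(L,j \right)} = 2 + 6^{2} = 2 + 36 = 38$)
$t{\left(m \right)} = 3 + m^{2} + 6 m$ ($t{\left(m \right)} = \left(m^{2} + \frac{6}{1} m\right) + 3 = \left(m^{2} + 6 \cdot 1 m\right) + 3 = \left(m^{2} + 6 m\right) + 3 = 3 + m^{2} + 6 m$)
$\left(t{\left(c{\left(-3,-4 \right)} \right)} - 316\right) 374 = \left(\left(3 + 38^{2} + 6 \cdot 38\right) - 316\right) 374 = \left(\left(3 + 1444 + 228\right) - 316\right) 374 = \left(1675 - 316\right) 374 = 1359 \cdot 374 = 508266$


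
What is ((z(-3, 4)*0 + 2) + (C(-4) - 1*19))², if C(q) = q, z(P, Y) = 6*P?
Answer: 441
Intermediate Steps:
((z(-3, 4)*0 + 2) + (C(-4) - 1*19))² = (((6*(-3))*0 + 2) + (-4 - 1*19))² = ((-18*0 + 2) + (-4 - 19))² = ((0 + 2) - 23)² = (2 - 23)² = (-21)² = 441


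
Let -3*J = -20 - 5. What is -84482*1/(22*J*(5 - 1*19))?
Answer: 126723/3850 ≈ 32.915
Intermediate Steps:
J = 25/3 (J = -(-20 - 5)/3 = -⅓*(-25) = 25/3 ≈ 8.3333)
-84482*1/(22*J*(5 - 1*19)) = -84482*3/(550*(5 - 1*19)) = -84482*3/(550*(5 - 19)) = -84482/(((25/3)*(-14))*22) = -84482/((-350/3*22)) = -84482/(-7700/3) = -84482*(-3/7700) = 126723/3850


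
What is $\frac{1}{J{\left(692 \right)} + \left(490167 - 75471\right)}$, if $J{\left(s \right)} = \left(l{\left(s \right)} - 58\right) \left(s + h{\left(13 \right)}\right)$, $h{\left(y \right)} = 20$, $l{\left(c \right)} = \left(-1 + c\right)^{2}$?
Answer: $\frac{1}{340339872} \approx 2.9382 \cdot 10^{-9}$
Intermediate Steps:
$J{\left(s \right)} = \left(-58 + \left(-1 + s\right)^{2}\right) \left(20 + s\right)$ ($J{\left(s \right)} = \left(\left(-1 + s\right)^{2} - 58\right) \left(s + 20\right) = \left(-58 + \left(-1 + s\right)^{2}\right) \left(20 + s\right)$)
$\frac{1}{J{\left(692 \right)} + \left(490167 - 75471\right)} = \frac{1}{\left(-1140 + 692^{3} - 67124 + 18 \cdot 692^{2}\right) + \left(490167 - 75471\right)} = \frac{1}{\left(-1140 + 331373888 - 67124 + 18 \cdot 478864\right) + 414696} = \frac{1}{\left(-1140 + 331373888 - 67124 + 8619552\right) + 414696} = \frac{1}{339925176 + 414696} = \frac{1}{340339872}$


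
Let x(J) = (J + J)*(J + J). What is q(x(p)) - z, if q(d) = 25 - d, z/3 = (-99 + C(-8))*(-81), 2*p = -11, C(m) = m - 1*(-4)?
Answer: -25125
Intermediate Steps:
C(m) = 4 + m (C(m) = m + 4 = 4 + m)
p = -11/2 (p = (½)*(-11) = -11/2 ≈ -5.5000)
z = 25029 (z = 3*((-99 + (4 - 8))*(-81)) = 3*((-99 - 4)*(-81)) = 3*(-103*(-81)) = 3*8343 = 25029)
x(J) = 4*J² (x(J) = (2*J)*(2*J) = 4*J²)
q(x(p)) - z = (25 - 4*(-11/2)²) - 1*25029 = (25 - 4*121/4) - 25029 = (25 - 1*121) - 25029 = (25 - 121) - 25029 = -96 - 25029 = -25125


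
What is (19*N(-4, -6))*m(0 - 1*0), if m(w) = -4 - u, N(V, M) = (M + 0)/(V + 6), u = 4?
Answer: 456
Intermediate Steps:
N(V, M) = M/(6 + V)
m(w) = -8 (m(w) = -4 - 1*4 = -4 - 4 = -8)
(19*N(-4, -6))*m(0 - 1*0) = (19*(-6/(6 - 4)))*(-8) = (19*(-6/2))*(-8) = (19*(-6*½))*(-8) = (19*(-3))*(-8) = -57*(-8) = 456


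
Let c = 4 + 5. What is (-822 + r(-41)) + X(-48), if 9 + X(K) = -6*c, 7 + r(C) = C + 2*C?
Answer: -1015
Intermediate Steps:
r(C) = -7 + 3*C (r(C) = -7 + (C + 2*C) = -7 + 3*C)
c = 9
X(K) = -63 (X(K) = -9 - 6*9 = -9 - 54 = -63)
(-822 + r(-41)) + X(-48) = (-822 + (-7 + 3*(-41))) - 63 = (-822 + (-7 - 123)) - 63 = (-822 - 130) - 63 = -952 - 63 = -1015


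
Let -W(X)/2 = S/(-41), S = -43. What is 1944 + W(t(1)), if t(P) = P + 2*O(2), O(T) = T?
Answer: 79618/41 ≈ 1941.9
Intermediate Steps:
t(P) = 4 + P (t(P) = P + 2*2 = P + 4 = 4 + P)
W(X) = -86/41 (W(X) = -(-86)/(-41) = -(-86)*(-1)/41 = -2*43/41 = -86/41)
1944 + W(t(1)) = 1944 - 86/41 = 79618/41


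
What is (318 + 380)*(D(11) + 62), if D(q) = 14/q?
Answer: 485808/11 ≈ 44164.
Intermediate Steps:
(318 + 380)*(D(11) + 62) = (318 + 380)*(14/11 + 62) = 698*(14*(1/11) + 62) = 698*(14/11 + 62) = 698*(696/11) = 485808/11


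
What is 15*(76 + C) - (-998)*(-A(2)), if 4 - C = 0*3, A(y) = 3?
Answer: -1794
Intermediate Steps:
C = 4 (C = 4 - 0*3 = 4 - 1*0 = 4 + 0 = 4)
15*(76 + C) - (-998)*(-A(2)) = 15*(76 + 4) - (-998)*(-1*3) = 15*80 - (-998)*(-3) = 1200 - 1*2994 = 1200 - 2994 = -1794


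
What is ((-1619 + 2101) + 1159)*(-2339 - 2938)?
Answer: -8659557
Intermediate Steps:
((-1619 + 2101) + 1159)*(-2339 - 2938) = (482 + 1159)*(-5277) = 1641*(-5277) = -8659557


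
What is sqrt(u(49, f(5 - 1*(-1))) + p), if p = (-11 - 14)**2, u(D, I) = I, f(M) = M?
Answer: sqrt(631) ≈ 25.120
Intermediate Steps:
p = 625 (p = (-25)**2 = 625)
sqrt(u(49, f(5 - 1*(-1))) + p) = sqrt((5 - 1*(-1)) + 625) = sqrt((5 + 1) + 625) = sqrt(6 + 625) = sqrt(631)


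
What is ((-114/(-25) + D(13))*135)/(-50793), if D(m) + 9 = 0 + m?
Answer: -1926/84655 ≈ -0.022751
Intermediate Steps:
D(m) = -9 + m (D(m) = -9 + (0 + m) = -9 + m)
((-114/(-25) + D(13))*135)/(-50793) = ((-114/(-25) + (-9 + 13))*135)/(-50793) = ((-114*(-1/25) + 4)*135)*(-1/50793) = ((114/25 + 4)*135)*(-1/50793) = ((214/25)*135)*(-1/50793) = (5778/5)*(-1/50793) = -1926/84655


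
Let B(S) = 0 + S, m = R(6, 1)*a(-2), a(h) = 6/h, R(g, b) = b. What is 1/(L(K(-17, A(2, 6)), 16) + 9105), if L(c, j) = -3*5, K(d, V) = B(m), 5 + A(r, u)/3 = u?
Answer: 1/9090 ≈ 0.00011001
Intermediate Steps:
A(r, u) = -15 + 3*u
m = -3 (m = 1*(6/(-2)) = 1*(6*(-1/2)) = 1*(-3) = -3)
B(S) = S
K(d, V) = -3
L(c, j) = -15
1/(L(K(-17, A(2, 6)), 16) + 9105) = 1/(-15 + 9105) = 1/9090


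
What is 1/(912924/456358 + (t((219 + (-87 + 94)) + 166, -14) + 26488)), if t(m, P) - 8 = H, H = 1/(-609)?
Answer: 19851573/526026957805 ≈ 3.7739e-5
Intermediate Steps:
H = -1/609 ≈ -0.0016420
t(m, P) = 4871/609 (t(m, P) = 8 - 1/609 = 4871/609)
1/(912924/456358 + (t((219 + (-87 + 94)) + 166, -14) + 26488)) = 1/(912924/456358 + (4871/609 + 26488)) = 1/(912924*(1/456358) + 16136063/609) = 1/(456462/228179 + 16136063/609) = 1/(526026957805/19851573) = 19851573/526026957805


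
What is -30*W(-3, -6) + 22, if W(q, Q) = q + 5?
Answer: -38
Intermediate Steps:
W(q, Q) = 5 + q
-30*W(-3, -6) + 22 = -30*(5 - 3) + 22 = -30*2 + 22 = -60 + 22 = -38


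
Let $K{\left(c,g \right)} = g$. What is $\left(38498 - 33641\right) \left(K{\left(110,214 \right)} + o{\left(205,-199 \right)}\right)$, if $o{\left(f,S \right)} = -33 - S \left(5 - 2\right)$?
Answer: $3778746$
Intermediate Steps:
$o{\left(f,S \right)} = -33 - 3 S$ ($o{\left(f,S \right)} = -33 - S 3 = -33 - 3 S$)
$\left(38498 - 33641\right) \left(K{\left(110,214 \right)} + o{\left(205,-199 \right)}\right) = \left(38498 - 33641\right) \left(214 - -564\right) = 4857 \left(214 + \left(-33 + 597\right)\right) = 4857 \left(214 + 564\right) = 4857 \cdot 778 = 3778746$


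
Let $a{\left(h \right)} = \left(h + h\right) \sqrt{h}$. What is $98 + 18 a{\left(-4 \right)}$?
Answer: $98 - 288 i \approx 98.0 - 288.0 i$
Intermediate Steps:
$a{\left(h \right)} = 2 h^{\frac{3}{2}}$ ($a{\left(h \right)} = 2 h \sqrt{h} = 2 h^{\frac{3}{2}}$)
$98 + 18 a{\left(-4 \right)} = 98 + 18 \cdot 2 \left(-4\right)^{\frac{3}{2}} = 98 + 18 \cdot 2 \left(- 8 i\right) = 98 + 18 \left(- 16 i\right) = 98 - 288 i$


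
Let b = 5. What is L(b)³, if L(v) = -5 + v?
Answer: 0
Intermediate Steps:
L(b)³ = (-5 + 5)³ = 0³ = 0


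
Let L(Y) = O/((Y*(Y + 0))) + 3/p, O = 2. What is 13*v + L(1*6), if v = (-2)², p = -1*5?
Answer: 4631/90 ≈ 51.456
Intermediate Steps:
p = -5
v = 4
L(Y) = -⅗ + 2/Y² (L(Y) = 2/((Y*(Y + 0))) + 3/(-5) = 2/((Y*Y)) + 3*(-⅕) = 2/(Y²) - ⅗ = 2/Y² - ⅗ = -⅗ + 2/Y²)
13*v + L(1*6) = 13*4 + (-⅗ + 2/(1*6)²) = 52 + (-⅗ + 2/6²) = 52 + (-⅗ + 2*(1/36)) = 52 + (-⅗ + 1/18) = 52 - 49/90 = 4631/90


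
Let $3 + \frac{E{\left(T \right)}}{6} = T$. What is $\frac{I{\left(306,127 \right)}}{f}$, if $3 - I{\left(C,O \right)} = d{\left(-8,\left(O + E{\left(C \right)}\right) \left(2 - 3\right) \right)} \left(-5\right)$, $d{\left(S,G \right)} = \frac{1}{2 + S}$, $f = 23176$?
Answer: $\frac{13}{139056} \approx 9.3488 \cdot 10^{-5}$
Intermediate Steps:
$E{\left(T \right)} = -18 + 6 T$
$I{\left(C,O \right)} = \frac{13}{6}$ ($I{\left(C,O \right)} = 3 - \frac{1}{2 - 8} \left(-5\right) = 3 - \frac{1}{-6} \left(-5\right) = 3 - \left(- \frac{1}{6}\right) \left(-5\right) = 3 - \frac{5}{6} = \frac{13}{6}$)
$\frac{I{\left(306,127 \right)}}{f} = \frac{13}{6 \cdot 23176} = \frac{13}{6} \cdot \frac{1}{23176} = \frac{13}{139056}$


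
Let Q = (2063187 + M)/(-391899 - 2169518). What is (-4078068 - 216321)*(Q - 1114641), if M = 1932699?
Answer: 12260757163026251187/2561417 ≈ 4.7867e+12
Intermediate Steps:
Q = -3995886/2561417 (Q = (2063187 + 1932699)/(-391899 - 2169518) = 3995886/(-2561417) = 3995886*(-1/2561417) = -3995886/2561417 ≈ -1.5600)
(-4078068 - 216321)*(Q - 1114641) = (-4078068 - 216321)*(-3995886/2561417 - 1114641) = -4294389*(-2855064402183/2561417) = 12260757163026251187/2561417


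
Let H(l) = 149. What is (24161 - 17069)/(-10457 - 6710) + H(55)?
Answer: 2550791/17167 ≈ 148.59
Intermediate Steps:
(24161 - 17069)/(-10457 - 6710) + H(55) = (24161 - 17069)/(-10457 - 6710) + 149 = 7092/(-17167) + 149 = 7092*(-1/17167) + 149 = -7092/17167 + 149 = 2550791/17167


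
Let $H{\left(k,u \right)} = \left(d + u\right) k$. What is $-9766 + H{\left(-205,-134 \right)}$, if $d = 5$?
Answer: $16679$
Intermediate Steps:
$H{\left(k,u \right)} = k \left(5 + u\right)$ ($H{\left(k,u \right)} = \left(5 + u\right) k = k \left(5 + u\right)$)
$-9766 + H{\left(-205,-134 \right)} = -9766 - 205 \left(5 - 134\right) = -9766 - -26445 = -9766 + 26445 = 16679$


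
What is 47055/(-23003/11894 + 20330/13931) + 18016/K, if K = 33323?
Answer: -86603705397895614/873615461893 ≈ -99133.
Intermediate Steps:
47055/(-23003/11894 + 20330/13931) + 18016/K = 47055/(-23003/11894 + 20330/13931) + 18016/33323 = 47055/(-78649773/165695314) + 18016/33323 = 47055*(-165695314/78649773) + 18016/33323 = -2598931000090/26216591 + 18016/33323 = -86603705397895614/873615461893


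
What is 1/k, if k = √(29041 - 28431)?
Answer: √610/610 ≈ 0.040489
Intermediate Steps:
k = √610 ≈ 24.698
1/k = 1/(√610) = √610/610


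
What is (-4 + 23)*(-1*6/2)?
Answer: -57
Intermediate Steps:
(-4 + 23)*(-1*6/2) = 19*(-6*1/2) = 19*(-3) = -57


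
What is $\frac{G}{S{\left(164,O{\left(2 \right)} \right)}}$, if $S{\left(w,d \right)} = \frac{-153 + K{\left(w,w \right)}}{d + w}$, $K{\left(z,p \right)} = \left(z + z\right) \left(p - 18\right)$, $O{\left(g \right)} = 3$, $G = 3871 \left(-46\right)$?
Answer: $- \frac{29737022}{47735} \approx -622.96$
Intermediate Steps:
$G = -178066$
$K{\left(z,p \right)} = 2 z \left(-18 + p\right)$
$S{\left(w,d \right)} = \frac{-153 + 2 w \left(-18 + w\right)}{d + w}$
$\frac{G}{S{\left(164,O{\left(2 \right)} \right)}} = - \frac{178066}{\frac{1}{3 + 164} \left(-153 + 2 \cdot 164 \left(-18 + 164\right)\right)} = - \frac{178066}{\frac{1}{167} \left(-153 + 2 \cdot 164 \cdot 146\right)} = - \frac{178066}{\frac{1}{167} \left(-153 + 47888\right)} = - \frac{178066}{\frac{1}{167} \cdot 47735} = - \frac{178066}{\frac{47735}{167}} = \left(-178066\right) \frac{167}{47735} = - \frac{29737022}{47735}$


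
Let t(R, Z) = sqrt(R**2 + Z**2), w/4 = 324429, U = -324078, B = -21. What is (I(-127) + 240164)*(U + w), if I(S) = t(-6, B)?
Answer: 233832796632 + 2920914*sqrt(53) ≈ 2.3385e+11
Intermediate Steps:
w = 1297716 (w = 4*324429 = 1297716)
I(S) = 3*sqrt(53) (I(S) = sqrt((-6)**2 + (-21)**2) = sqrt(36 + 441) = sqrt(477) = 3*sqrt(53))
(I(-127) + 240164)*(U + w) = (3*sqrt(53) + 240164)*(-324078 + 1297716) = (240164 + 3*sqrt(53))*973638 = 233832796632 + 2920914*sqrt(53)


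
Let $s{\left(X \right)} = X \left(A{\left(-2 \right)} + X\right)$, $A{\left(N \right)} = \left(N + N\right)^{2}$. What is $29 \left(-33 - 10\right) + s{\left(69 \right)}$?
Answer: $4618$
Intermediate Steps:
$A{\left(N \right)} = 4 N^{2}$ ($A{\left(N \right)} = \left(2 N\right)^{2} = 4 N^{2}$)
$s{\left(X \right)} = X \left(16 + X\right)$ ($s{\left(X \right)} = X \left(4 \left(-2\right)^{2} + X\right) = X \left(4 \cdot 4 + X\right) = X \left(16 + X\right)$)
$29 \left(-33 - 10\right) + s{\left(69 \right)} = 29 \left(-33 - 10\right) + 69 \left(16 + 69\right) = 29 \left(-43\right) + 69 \cdot 85 = -1247 + 5865 = 4618$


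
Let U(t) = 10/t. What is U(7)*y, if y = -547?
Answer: -5470/7 ≈ -781.43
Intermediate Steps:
U(7)*y = (10/7)*(-547) = -5470/7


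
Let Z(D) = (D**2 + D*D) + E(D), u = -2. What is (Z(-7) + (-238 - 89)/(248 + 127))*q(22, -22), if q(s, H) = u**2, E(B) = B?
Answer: 45064/125 ≈ 360.51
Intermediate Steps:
q(s, H) = 4 (q(s, H) = (-2)**2 = 4)
Z(D) = D + 2*D**2 (Z(D) = (D**2 + D*D) + D = (D**2 + D**2) + D = 2*D**2 + D = D + 2*D**2)
(Z(-7) + (-238 - 89)/(248 + 127))*q(22, -22) = (-7*(1 + 2*(-7)) + (-238 - 89)/(248 + 127))*4 = (-7*(1 - 14) - 327/375)*4 = (-7*(-13) - 327*1/375)*4 = (91 - 109/125)*4 = (11266/125)*4 = 45064/125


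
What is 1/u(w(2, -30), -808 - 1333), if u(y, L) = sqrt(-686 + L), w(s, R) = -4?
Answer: -I*sqrt(2827)/2827 ≈ -0.018808*I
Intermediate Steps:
1/u(w(2, -30), -808 - 1333) = 1/(sqrt(-686 + (-808 - 1333))) = 1/(sqrt(-686 - 2141)) = 1/(sqrt(-2827)) = 1/(I*sqrt(2827)) = -I*sqrt(2827)/2827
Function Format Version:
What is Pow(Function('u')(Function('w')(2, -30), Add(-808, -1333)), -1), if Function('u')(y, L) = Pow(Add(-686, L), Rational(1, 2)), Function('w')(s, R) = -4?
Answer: Mul(Rational(-1, 2827), I, Pow(2827, Rational(1, 2))) ≈ Mul(-0.018808, I)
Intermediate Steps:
Pow(Function('u')(Function('w')(2, -30), Add(-808, -1333)), -1) = Pow(Pow(Add(-686, Add(-808, -1333)), Rational(1, 2)), -1) = Pow(Pow(Add(-686, -2141), Rational(1, 2)), -1) = Pow(Pow(-2827, Rational(1, 2)), -1) = Pow(Mul(I, Pow(2827, Rational(1, 2))), -1) = Mul(Rational(-1, 2827), I, Pow(2827, Rational(1, 2)))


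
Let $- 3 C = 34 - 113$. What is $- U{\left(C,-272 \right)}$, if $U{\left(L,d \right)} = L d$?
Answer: $\frac{21488}{3} \approx 7162.7$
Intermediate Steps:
$C = \frac{79}{3}$ ($C = - \frac{34 - 113}{3} = \left(- \frac{1}{3}\right) \left(-79\right) = \frac{79}{3} \approx 26.333$)
$- U{\left(C,-272 \right)} = - \frac{79 \left(-272\right)}{3} = \left(-1\right) \left(- \frac{21488}{3}\right) = \frac{21488}{3}$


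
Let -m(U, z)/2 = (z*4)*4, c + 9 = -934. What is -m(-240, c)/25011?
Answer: -30176/25011 ≈ -1.2065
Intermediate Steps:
c = -943 (c = -9 - 934 = -943)
m(U, z) = -32*z (m(U, z) = -2*z*4*4 = -2*4*z*4 = -32*z)
-m(-240, c)/25011 = -(-32*(-943))/25011 = -30176/25011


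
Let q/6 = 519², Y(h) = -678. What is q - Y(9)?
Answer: 1616844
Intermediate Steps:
q = 1616166 (q = 6*519² = 6*269361 = 1616166)
q - Y(9) = 1616166 - 1*(-678) = 1616166 + 678 = 1616844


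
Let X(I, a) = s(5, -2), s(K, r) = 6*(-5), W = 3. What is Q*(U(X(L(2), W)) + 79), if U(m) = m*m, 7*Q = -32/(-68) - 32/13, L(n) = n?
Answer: -430760/1547 ≈ -278.45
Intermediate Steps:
s(K, r) = -30
Q = -440/1547 (Q = (-32/(-68) - 32/13)/7 = (-32*(-1/68) - 32*1/13)/7 = (8/17 - 32/13)/7 = (1/7)*(-440/221) = -440/1547 ≈ -0.28442)
X(I, a) = -30
U(m) = m**2
Q*(U(X(L(2), W)) + 79) = -440*((-30)**2 + 79)/1547 = -440*(900 + 79)/1547 = -440/1547*979 = -430760/1547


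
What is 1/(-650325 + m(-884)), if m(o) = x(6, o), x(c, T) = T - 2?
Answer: -1/651211 ≈ -1.5356e-6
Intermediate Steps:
x(c, T) = -2 + T
m(o) = -2 + o
1/(-650325 + m(-884)) = 1/(-650325 + (-2 - 884)) = 1/(-650325 - 886) = 1/(-651211) = -1/651211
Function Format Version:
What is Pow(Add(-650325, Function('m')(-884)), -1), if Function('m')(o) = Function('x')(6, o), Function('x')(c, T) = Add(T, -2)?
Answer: Rational(-1, 651211) ≈ -1.5356e-6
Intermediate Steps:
Function('x')(c, T) = Add(-2, T)
Function('m')(o) = Add(-2, o)
Pow(Add(-650325, Function('m')(-884)), -1) = Pow(Add(-650325, Add(-2, -884)), -1) = Pow(Add(-650325, -886), -1) = Pow(-651211, -1) = Rational(-1, 651211)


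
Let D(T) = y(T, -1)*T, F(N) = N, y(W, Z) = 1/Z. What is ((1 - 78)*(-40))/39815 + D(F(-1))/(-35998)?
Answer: 22166805/286652074 ≈ 0.077330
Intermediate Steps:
D(T) = -T (D(T) = T/(-1) = -T)
((1 - 78)*(-40))/39815 + D(F(-1))/(-35998) = ((1 - 78)*(-40))/39815 - 1*(-1)/(-35998) = -77*(-40)*(1/39815) + 1*(-1/35998) = 3080*(1/39815) - 1/35998 = 616/7963 - 1/35998 = 22166805/286652074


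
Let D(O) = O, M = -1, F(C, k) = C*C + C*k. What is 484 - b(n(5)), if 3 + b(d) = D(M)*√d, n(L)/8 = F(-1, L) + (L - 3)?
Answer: 487 + 4*I ≈ 487.0 + 4.0*I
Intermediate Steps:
F(C, k) = C² + C*k
n(L) = -16 (n(L) = 8*(-(-1 + L) + (L - 3)) = 8*((1 - L) + (-3 + L)) = 8*(-2) = -16)
b(d) = -3 - √d
484 - b(n(5)) = 484 - (-3 - √(-16)) = 484 - (-3 - 4*I) = 484 + (3 + 4*I) = 487 + 4*I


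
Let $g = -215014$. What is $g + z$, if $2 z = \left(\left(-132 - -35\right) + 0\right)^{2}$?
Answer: $- \frac{420619}{2} \approx -2.1031 \cdot 10^{5}$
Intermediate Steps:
$z = \frac{9409}{2}$ ($z = \frac{\left(\left(-132 - -35\right) + 0\right)^{2}}{2} = \frac{\left(\left(-132 + 35\right) + 0\right)^{2}}{2} = \frac{\left(-97 + 0\right)^{2}}{2} = \frac{\left(-97\right)^{2}}{2} = \frac{1}{2} \cdot 9409 = \frac{9409}{2} \approx 4704.5$)
$g + z = -215014 + \frac{9409}{2} = - \frac{420619}{2}$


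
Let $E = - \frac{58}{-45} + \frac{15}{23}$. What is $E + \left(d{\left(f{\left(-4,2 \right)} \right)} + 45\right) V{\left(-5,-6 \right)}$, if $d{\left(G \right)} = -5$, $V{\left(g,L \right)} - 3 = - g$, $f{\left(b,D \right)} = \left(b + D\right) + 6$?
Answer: $\frac{333209}{1035} \approx 321.94$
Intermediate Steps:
$f{\left(b,D \right)} = 6 + D + b$ ($f{\left(b,D \right)} = \left(D + b\right) + 6 = 6 + D + b$)
$V{\left(g,L \right)} = 3 - g$
$E = \frac{2009}{1035}$ ($E = \left(-58\right) \left(- \frac{1}{45}\right) + 15 \cdot \frac{1}{23} = \frac{58}{45} + \frac{15}{23} = \frac{2009}{1035} \approx 1.9411$)
$E + \left(d{\left(f{\left(-4,2 \right)} \right)} + 45\right) V{\left(-5,-6 \right)} = \frac{2009}{1035} + \left(-5 + 45\right) \left(3 - -5\right) = \frac{2009}{1035} + 40 \left(3 + 5\right) = \frac{2009}{1035} + 40 \cdot 8 = \frac{2009}{1035} + 320 = \frac{333209}{1035}$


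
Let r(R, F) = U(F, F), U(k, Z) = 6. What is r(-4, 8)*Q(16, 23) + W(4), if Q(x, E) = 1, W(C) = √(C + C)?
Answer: 6 + 2*√2 ≈ 8.8284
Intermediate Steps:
W(C) = √2*√C (W(C) = √(2*C) = √2*√C)
r(R, F) = 6
r(-4, 8)*Q(16, 23) + W(4) = 6*1 + √2*√4 = 6 + √2*2 = 6 + 2*√2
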